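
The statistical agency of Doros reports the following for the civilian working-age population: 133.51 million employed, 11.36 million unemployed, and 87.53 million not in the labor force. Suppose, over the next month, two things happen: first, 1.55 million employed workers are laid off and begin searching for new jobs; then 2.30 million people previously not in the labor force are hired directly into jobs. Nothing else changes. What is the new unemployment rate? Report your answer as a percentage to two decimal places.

Initially, labor force = 133.51 + 11.36 = 144.87 million, so u = 11.36/144.87 = 7.84%.
After the first change, employed falls and unemployed rises by 1.55; labor force unchanged → E = 131.96, U = 12.91, labor force = 144.87 million.
After the second change, employed and labor force both rise by 2.30; unemployed unchanged → E = 134.26, U = 12.91, labor force = 147.17 million.
New unemployment rate = 12.91 / 147.17 = 8.77%.

New unemployment rate ≈ 8.77%.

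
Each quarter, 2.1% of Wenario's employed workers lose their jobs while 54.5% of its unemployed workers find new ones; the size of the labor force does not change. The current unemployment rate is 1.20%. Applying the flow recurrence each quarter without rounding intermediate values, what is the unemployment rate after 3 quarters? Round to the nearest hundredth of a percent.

With a fixed labor force, u_{t+1} = u_t + s·(1−u_t) − f·u_t = u_t·(1−s−f) + s.
Here 1−s−f = 0.434 and s = 0.021.
u_1 = 0.012000 × 0.434 + 0.021 = 0.026208.
u_2 = 0.026208 × 0.434 + 0.021 = 0.032374.
u_3 = 0.032374 × 0.434 + 0.021 = 0.035050.

Unemployment rate after three quarters ≈ 3.51%.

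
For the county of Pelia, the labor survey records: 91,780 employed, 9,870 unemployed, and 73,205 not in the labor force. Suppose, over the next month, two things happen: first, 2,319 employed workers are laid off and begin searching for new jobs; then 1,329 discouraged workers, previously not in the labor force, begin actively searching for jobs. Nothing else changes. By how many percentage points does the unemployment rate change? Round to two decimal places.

Initially, labor force = 91,780 + 9,870 = 101,650, so u = 9,870/101,650 = 9.71%.
After the first change, employed falls and unemployed rises by 2,319; labor force unchanged → E = 89,461, U = 12,189, labor force = 101,650.
After the second change, unemployed and labor force both rise by 1,329 → E = 89,461, U = 13,518, labor force = 102,979.
New unemployment rate = 13,518 / 102,979 = 13.13%.
Change = 13.13% − 9.71% = +3.42 percentage points.

The unemployment rate changes by +3.42 percentage points.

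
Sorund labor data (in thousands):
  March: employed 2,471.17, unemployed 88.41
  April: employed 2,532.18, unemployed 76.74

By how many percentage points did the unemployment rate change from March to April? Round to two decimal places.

The unemployment rate changed by −0.51 percentage points.

March: labor force = 2,471.17 + 88.41 = 2,559.58; u = 88.41/2,559.58 = 3.45%.
April: labor force = 2,532.18 + 76.74 = 2,608.92; u = 76.74/2,608.92 = 2.94%.
Change = 2.94% − 3.45% = −0.51 pp.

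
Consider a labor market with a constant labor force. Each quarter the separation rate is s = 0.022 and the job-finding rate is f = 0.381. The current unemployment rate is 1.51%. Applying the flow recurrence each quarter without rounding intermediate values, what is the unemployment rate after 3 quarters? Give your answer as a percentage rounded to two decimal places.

Unemployment rate after three quarters ≈ 4.62%.

With a fixed labor force, u_{t+1} = u_t + s·(1−u_t) − f·u_t = u_t·(1−s−f) + s.
Here 1−s−f = 0.597 and s = 0.022.
u_1 = 0.015100 × 0.597 + 0.022 = 0.031015.
u_2 = 0.031015 × 0.597 + 0.022 = 0.040516.
u_3 = 0.040516 × 0.597 + 0.022 = 0.046188.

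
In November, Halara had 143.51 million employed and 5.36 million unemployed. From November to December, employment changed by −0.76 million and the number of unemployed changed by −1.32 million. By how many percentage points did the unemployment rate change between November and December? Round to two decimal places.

November: labor force = 143.51 + 5.36 = 148.87; u = 5.36/148.87 = 3.60%.
December: labor force = 142.75 + 4.04 = 146.79; u = 4.04/146.79 = 2.75%.
Change = 2.75% − 3.60% = −0.85 pp.

The unemployment rate changed by −0.85 percentage points.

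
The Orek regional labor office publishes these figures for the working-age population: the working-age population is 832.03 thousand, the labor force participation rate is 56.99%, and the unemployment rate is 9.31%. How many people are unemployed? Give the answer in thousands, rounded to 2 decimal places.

Labor force = 0.5699 × 832.03 = 474.17 thousand.
Unemployed = 0.0931 × 474.17 ≈ 44.15 thousand.

About 44.15 thousand are unemployed.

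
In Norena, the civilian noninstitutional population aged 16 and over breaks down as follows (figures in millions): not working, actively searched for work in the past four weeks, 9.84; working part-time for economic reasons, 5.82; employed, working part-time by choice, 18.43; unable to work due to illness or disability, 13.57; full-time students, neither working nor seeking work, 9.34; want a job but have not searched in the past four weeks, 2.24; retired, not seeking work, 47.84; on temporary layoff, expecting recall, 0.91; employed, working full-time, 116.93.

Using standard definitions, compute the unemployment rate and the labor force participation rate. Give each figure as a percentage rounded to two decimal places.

Unemployment rate ≈ 7.08%; labor force participation rate ≈ 67.55%.

Employed = 5.82 + 18.43 + 116.93 = 141.18 million (anyone who worked, including part-time for economic reasons, counts as employed).
Unemployed = 9.84 + 0.91 = 10.75 million (jobless and actively searching, or on temporary layoff).
Labor force = 141.18 + 10.75 = 151.93 million.
Not in labor force = 13.57 + 9.34 + 2.24 + 47.84 = 72.99 million (those not working and not actively searching are outside the labor force — including those who want a job but have given up searching).
Civilian working-age population = 151.93 + 72.99 = 224.92 million.
Unemployment rate = 10.75 / 151.93 = 7.08%.
Labor force participation rate = 151.93 / 224.92 = 67.55%.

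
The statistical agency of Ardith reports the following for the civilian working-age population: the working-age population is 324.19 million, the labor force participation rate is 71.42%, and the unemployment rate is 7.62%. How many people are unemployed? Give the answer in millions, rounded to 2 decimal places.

About 17.64 million are unemployed.

Labor force = 0.7142 × 324.19 = 231.54 million.
Unemployed = 0.0762 × 231.54 ≈ 17.64 million.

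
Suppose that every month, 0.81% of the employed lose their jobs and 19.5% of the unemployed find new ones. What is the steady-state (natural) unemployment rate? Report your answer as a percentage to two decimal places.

Steady-state unemployment rate ≈ 3.99%.

At steady state the flows balance: s·E = f·U, so U/(E+U) = s/(s+f).
u* = 0.81 / (0.81 + 19.5) = 0.81 / 20.31 = 3.99%.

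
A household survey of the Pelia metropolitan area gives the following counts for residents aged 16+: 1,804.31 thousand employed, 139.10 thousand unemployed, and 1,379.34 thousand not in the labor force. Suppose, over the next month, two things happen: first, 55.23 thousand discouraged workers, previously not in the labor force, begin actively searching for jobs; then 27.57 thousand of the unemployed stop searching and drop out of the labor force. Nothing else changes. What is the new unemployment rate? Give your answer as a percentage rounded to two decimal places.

New unemployment rate ≈ 8.46%.

Initially, labor force = 1,804.31 + 139.10 = 1,943.41 thousand, so u = 139.10/1,943.41 = 7.16%.
After the first change, unemployed and labor force both rise by 55.23 → E = 1,804.31, U = 194.33, labor force = 1,998.64 thousand.
After the second change, unemployed and labor force both fall by 27.57 → E = 1,804.31, U = 166.76, labor force = 1,971.07 thousand.
New unemployment rate = 166.76 / 1,971.07 = 8.46%.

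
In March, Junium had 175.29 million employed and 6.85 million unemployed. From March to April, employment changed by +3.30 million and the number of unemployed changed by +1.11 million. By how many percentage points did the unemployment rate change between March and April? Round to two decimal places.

March: labor force = 175.29 + 6.85 = 182.14; u = 6.85/182.14 = 3.76%.
April: labor force = 178.59 + 7.96 = 186.55; u = 7.96/186.55 = 4.27%.
Change = 4.27% − 3.76% = +0.51 pp.

The unemployment rate changed by +0.51 percentage points.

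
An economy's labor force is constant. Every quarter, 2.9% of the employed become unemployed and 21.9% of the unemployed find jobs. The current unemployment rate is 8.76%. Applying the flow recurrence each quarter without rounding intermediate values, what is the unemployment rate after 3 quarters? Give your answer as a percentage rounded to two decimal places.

Unemployment rate after three quarters ≈ 10.45%.

With a fixed labor force, u_{t+1} = u_t + s·(1−u_t) − f·u_t = u_t·(1−s−f) + s.
Here 1−s−f = 0.752 and s = 0.029.
u_1 = 0.087600 × 0.752 + 0.029 = 0.094875.
u_2 = 0.094875 × 0.752 + 0.029 = 0.100346.
u_3 = 0.100346 × 0.752 + 0.029 = 0.104460.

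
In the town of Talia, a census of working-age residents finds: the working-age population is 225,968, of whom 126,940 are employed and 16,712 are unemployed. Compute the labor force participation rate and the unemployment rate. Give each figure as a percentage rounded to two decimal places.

Labor force = employed + unemployed = 126,940 + 16,712 = 143,652.
Unemployment rate = 16,712 / 143,652 = 11.63%.
Labor force participation rate = 143,652 / 225,968 = 63.57%.

Labor force participation rate ≈ 63.57%; unemployment rate ≈ 11.63%.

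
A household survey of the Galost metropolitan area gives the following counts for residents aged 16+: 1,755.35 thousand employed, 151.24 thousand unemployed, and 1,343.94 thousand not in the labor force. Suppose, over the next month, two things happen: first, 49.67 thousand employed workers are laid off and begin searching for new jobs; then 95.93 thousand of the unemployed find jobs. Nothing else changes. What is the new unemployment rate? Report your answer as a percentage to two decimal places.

New unemployment rate ≈ 5.51%.

Initially, labor force = 1,755.35 + 151.24 = 1,906.59 thousand, so u = 151.24/1,906.59 = 7.93%.
After the first change, employed falls and unemployed rises by 49.67; labor force unchanged → E = 1,705.68, U = 200.91, labor force = 1,906.59 thousand.
After the second change, unemployed falls and employed rises by 95.93; labor force unchanged → E = 1,801.61, U = 104.98, labor force = 1,906.59 thousand.
New unemployment rate = 104.98 / 1,906.59 = 5.51%.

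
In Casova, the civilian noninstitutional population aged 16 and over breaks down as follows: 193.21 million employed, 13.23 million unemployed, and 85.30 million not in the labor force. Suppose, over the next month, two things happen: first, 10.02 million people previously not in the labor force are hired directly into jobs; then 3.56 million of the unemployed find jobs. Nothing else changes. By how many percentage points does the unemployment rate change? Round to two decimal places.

The unemployment rate changes by −1.94 percentage points.

Initially, labor force = 193.21 + 13.23 = 206.44 million, so u = 13.23/206.44 = 6.41%.
After the first change, employed and labor force both rise by 10.02; unemployed unchanged → E = 203.23, U = 13.23, labor force = 216.46 million.
After the second change, unemployed falls and employed rises by 3.56; labor force unchanged → E = 206.79, U = 9.67, labor force = 216.46 million.
New unemployment rate = 9.67 / 216.46 = 4.47%.
Change = 4.47% − 6.41% = −1.94 percentage points.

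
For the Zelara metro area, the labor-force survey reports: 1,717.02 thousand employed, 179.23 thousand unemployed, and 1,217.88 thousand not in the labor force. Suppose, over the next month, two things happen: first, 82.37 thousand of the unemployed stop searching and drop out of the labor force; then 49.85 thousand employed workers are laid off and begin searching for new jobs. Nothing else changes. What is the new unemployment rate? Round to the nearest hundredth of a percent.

New unemployment rate ≈ 8.09%.

Initially, labor force = 1,717.02 + 179.23 = 1,896.25 thousand, so u = 179.23/1,896.25 = 9.45%.
After the first change, unemployed and labor force both fall by 82.37 → E = 1,717.02, U = 96.86, labor force = 1,813.88 thousand.
After the second change, employed falls and unemployed rises by 49.85; labor force unchanged → E = 1,667.17, U = 146.71, labor force = 1,813.88 thousand.
New unemployment rate = 146.71 / 1,813.88 = 8.09%.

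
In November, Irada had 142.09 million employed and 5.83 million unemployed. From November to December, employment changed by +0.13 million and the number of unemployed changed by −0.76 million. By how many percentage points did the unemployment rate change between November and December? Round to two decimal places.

November: labor force = 142.09 + 5.83 = 147.92; u = 5.83/147.92 = 3.94%.
December: labor force = 142.22 + 5.07 = 147.29; u = 5.07/147.29 = 3.44%.
Change = 3.44% − 3.94% = −0.50 pp.

The unemployment rate changed by −0.50 percentage points.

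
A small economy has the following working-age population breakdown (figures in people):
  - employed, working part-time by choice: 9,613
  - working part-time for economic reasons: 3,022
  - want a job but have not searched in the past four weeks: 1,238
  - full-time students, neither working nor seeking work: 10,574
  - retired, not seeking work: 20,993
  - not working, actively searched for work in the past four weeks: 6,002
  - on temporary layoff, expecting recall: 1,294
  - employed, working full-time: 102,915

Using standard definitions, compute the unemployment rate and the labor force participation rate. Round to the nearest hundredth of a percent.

Unemployment rate ≈ 5.94%; labor force participation rate ≈ 78.92%.

Employed = 9,613 + 3,022 + 102,915 = 115,550 (anyone who worked, including part-time for economic reasons, counts as employed).
Unemployed = 6,002 + 1,294 = 7,296 (jobless and actively searching, or on temporary layoff).
Labor force = 115,550 + 7,296 = 122,846.
Not in labor force = 1,238 + 10,574 + 20,993 = 32,805 (those not working and not actively searching are outside the labor force — including those who want a job but have given up searching).
Civilian working-age population = 122,846 + 32,805 = 155,651.
Unemployment rate = 7,296 / 122,846 = 5.94%.
Labor force participation rate = 122,846 / 155,651 = 78.92%.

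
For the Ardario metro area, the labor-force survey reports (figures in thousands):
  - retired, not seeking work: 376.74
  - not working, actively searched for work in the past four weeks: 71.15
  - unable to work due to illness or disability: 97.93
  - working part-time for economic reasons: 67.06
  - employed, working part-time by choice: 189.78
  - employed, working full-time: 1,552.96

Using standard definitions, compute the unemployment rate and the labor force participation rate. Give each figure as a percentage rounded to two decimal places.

Unemployment rate ≈ 3.78%; labor force participation rate ≈ 79.85%.

Employed = 67.06 + 189.78 + 1,552.96 = 1,809.80 thousand (anyone who worked, including part-time for economic reasons, counts as employed).
Unemployed = 71.15 thousand.
Labor force = 1,809.80 + 71.15 = 1,880.95 thousand.
Not in labor force = 376.74 + 97.93 = 474.67 thousand (those not working and not actively searching are outside the labor force).
Civilian working-age population = 1,880.95 + 474.67 = 2,355.62 thousand.
Unemployment rate = 71.15 / 1,880.95 = 3.78%.
Labor force participation rate = 1,880.95 / 2,355.62 = 79.85%.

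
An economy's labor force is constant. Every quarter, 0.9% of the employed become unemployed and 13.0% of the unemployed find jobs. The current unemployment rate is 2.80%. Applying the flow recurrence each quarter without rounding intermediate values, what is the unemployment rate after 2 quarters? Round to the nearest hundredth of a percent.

Unemployment rate after two quarters ≈ 3.75%.

With a fixed labor force, u_{t+1} = u_t + s·(1−u_t) − f·u_t = u_t·(1−s−f) + s.
Here 1−s−f = 0.861 and s = 0.009.
u_1 = 0.028000 × 0.861 + 0.009 = 0.033108.
u_2 = 0.033108 × 0.861 + 0.009 = 0.037506.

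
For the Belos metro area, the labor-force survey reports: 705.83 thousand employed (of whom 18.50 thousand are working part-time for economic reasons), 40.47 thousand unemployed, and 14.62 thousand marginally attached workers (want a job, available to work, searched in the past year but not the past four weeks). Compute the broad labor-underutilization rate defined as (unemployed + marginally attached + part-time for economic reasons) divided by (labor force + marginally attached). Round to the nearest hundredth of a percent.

Broad underutilization rate ≈ 9.67%.

Labor force = 705.83 + 40.47 = 746.30 thousand.
Numerator = 40.47 + 14.62 + 18.50 = 73.59 thousand.
Denominator = 746.30 + 14.62 = 760.92 thousand.
Broad rate = 73.59 / 760.92 = 9.67%.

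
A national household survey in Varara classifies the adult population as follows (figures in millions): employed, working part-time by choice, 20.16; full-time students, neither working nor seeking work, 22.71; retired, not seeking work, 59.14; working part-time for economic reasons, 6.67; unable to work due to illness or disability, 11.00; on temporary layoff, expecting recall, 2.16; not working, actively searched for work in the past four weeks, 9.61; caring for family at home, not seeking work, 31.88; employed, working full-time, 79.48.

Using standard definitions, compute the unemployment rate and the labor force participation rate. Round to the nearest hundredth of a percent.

Unemployment rate ≈ 9.97%; labor force participation rate ≈ 48.63%.

Employed = 20.16 + 6.67 + 79.48 = 106.31 million (anyone who worked, including part-time for economic reasons, counts as employed).
Unemployed = 2.16 + 9.61 = 11.77 million (jobless and actively searching, or on temporary layoff).
Labor force = 106.31 + 11.77 = 118.08 million.
Not in labor force = 22.71 + 59.14 + 11.00 + 31.88 = 124.73 million (those not working and not actively searching are outside the labor force).
Civilian working-age population = 118.08 + 124.73 = 242.81 million.
Unemployment rate = 11.77 / 118.08 = 9.97%.
Labor force participation rate = 118.08 / 242.81 = 48.63%.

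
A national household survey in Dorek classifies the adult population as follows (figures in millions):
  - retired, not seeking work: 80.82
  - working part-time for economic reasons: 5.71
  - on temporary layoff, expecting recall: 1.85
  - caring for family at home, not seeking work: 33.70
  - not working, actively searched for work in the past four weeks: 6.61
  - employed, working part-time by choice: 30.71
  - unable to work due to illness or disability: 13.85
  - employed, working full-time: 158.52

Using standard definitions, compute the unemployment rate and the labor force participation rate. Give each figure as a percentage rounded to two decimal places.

Employed = 5.71 + 30.71 + 158.52 = 194.94 million (anyone who worked, including part-time for economic reasons, counts as employed).
Unemployed = 1.85 + 6.61 = 8.46 million (jobless and actively searching, or on temporary layoff).
Labor force = 194.94 + 8.46 = 203.40 million.
Not in labor force = 80.82 + 33.70 + 13.85 = 128.37 million (those not working and not actively searching are outside the labor force).
Civilian working-age population = 203.40 + 128.37 = 331.77 million.
Unemployment rate = 8.46 / 203.40 = 4.16%.
Labor force participation rate = 203.40 / 331.77 = 61.31%.

Unemployment rate ≈ 4.16%; labor force participation rate ≈ 61.31%.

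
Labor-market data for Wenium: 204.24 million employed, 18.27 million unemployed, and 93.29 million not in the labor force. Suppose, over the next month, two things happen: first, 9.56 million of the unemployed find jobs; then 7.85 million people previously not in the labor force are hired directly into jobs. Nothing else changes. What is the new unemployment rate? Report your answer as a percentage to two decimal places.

Initially, labor force = 204.24 + 18.27 = 222.51 million, so u = 18.27/222.51 = 8.21%.
After the first change, unemployed falls and employed rises by 9.56; labor force unchanged → E = 213.80, U = 8.71, labor force = 222.51 million.
After the second change, employed and labor force both rise by 7.85; unemployed unchanged → E = 221.65, U = 8.71, labor force = 230.36 million.
New unemployment rate = 8.71 / 230.36 = 3.78%.

New unemployment rate ≈ 3.78%.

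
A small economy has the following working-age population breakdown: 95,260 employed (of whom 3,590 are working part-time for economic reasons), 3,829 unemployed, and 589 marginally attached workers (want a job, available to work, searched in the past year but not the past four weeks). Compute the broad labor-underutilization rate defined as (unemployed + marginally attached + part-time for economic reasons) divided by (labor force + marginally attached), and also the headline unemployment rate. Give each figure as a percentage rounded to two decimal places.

Broad underutilization rate ≈ 8.03%; headline unemployment rate ≈ 3.86%.

Labor force = 95,260 + 3,829 = 99,089.
Numerator = 3,829 + 589 + 3,590 = 8,008.
Denominator = 99,089 + 589 = 99,678.
Broad rate = 8,008 / 99,678 = 8.03%.
Headline unemployment rate = 3,829 / 99,089 = 3.86%.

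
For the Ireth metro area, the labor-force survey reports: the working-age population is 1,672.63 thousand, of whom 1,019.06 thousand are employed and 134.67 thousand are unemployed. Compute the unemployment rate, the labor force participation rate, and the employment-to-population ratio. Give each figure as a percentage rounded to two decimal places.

Unemployment rate ≈ 11.67%; labor force participation rate ≈ 68.98%; employment-population ratio ≈ 60.93%.

Labor force = employed + unemployed = 1,019.06 + 134.67 = 1,153.73 thousand.
Unemployment rate = 134.67 / 1,153.73 = 11.67%.
Labor force participation rate = 1,153.73 / 1,672.63 = 68.98%.
Employment-population ratio = 1,019.06 / 1,672.63 = 60.93%.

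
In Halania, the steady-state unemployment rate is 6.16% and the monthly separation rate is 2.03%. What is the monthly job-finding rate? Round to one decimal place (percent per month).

Job-finding rate ≈ 30.9% per month.

From u* = s/(s+f): f = s·(1−u)/u.
f = 2.03 × (1 − 0.0616) / 0.0616 = 1.9050 / 0.0616 ≈ 30.9% per month.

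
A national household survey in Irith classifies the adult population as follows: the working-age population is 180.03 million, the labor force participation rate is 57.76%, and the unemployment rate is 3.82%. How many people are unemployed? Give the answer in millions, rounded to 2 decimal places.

Labor force = 0.5776 × 180.03 = 103.99 million.
Unemployed = 0.0382 × 103.99 ≈ 3.97 million.

About 3.97 million are unemployed.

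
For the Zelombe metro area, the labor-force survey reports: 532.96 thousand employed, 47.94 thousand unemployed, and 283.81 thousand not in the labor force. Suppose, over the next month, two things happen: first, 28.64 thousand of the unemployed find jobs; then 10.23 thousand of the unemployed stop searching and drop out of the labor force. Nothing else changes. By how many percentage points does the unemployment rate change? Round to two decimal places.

The unemployment rate changes by −6.66 percentage points.

Initially, labor force = 532.96 + 47.94 = 580.90 thousand, so u = 47.94/580.90 = 8.25%.
After the first change, unemployed falls and employed rises by 28.64; labor force unchanged → E = 561.60, U = 19.30, labor force = 580.90 thousand.
After the second change, unemployed and labor force both fall by 10.23 → E = 561.60, U = 9.07, labor force = 570.67 thousand.
New unemployment rate = 9.07 / 570.67 = 1.59%.
Change = 1.59% − 8.25% = −6.66 percentage points.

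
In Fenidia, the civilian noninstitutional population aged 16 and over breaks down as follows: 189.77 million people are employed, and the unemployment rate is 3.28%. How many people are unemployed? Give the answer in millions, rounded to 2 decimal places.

About 6.44 million are unemployed.

Let U be the number unemployed. The labor force is E + U, and U/(E+U) = 0.0328.
So U = 0.0328 × 189.77 / (1 − 0.0328) = 6.2245 / 0.9672 ≈ 6.44 million.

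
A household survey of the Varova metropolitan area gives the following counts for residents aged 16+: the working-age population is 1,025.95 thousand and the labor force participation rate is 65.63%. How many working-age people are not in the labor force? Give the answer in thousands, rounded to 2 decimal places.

About 352.62 thousand are not in the labor force.

Share not in the labor force = 1 − 0.6563 = 0.3437.
Not in labor force = 0.3437 × 1,025.95 ≈ 352.62 thousand.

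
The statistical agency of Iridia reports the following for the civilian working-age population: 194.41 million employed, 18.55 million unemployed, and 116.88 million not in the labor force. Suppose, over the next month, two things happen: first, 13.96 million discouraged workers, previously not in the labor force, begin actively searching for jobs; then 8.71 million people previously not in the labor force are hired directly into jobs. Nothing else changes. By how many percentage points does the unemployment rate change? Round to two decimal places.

The unemployment rate changes by +5.09 percentage points.

Initially, labor force = 194.41 + 18.55 = 212.96 million, so u = 18.55/212.96 = 8.71%.
After the first change, unemployed and labor force both rise by 13.96 → E = 194.41, U = 32.51, labor force = 226.92 million.
After the second change, employed and labor force both rise by 8.71; unemployed unchanged → E = 203.12, U = 32.51, labor force = 235.63 million.
New unemployment rate = 32.51 / 235.63 = 13.80%.
Change = 13.80% − 8.71% = +5.09 percentage points.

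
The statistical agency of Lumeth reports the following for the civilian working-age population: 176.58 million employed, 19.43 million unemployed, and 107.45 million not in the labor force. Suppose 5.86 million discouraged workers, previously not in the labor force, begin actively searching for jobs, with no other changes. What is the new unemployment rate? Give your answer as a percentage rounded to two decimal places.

Initially, labor force = 176.58 + 19.43 = 196.01 million, so u = 19.43/196.01 = 9.91%.
After the change, unemployed and labor force both rise by 5.86 → E = 176.58, U = 25.29, labor force = 201.87 million.
New unemployment rate = 25.29 / 201.87 = 12.53%.

New unemployment rate ≈ 12.53%.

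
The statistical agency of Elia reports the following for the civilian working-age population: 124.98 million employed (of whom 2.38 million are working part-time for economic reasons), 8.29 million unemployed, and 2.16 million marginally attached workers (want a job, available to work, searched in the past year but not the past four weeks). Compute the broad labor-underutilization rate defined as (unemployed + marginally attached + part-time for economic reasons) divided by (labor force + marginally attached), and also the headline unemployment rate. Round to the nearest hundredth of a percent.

Labor force = 124.98 + 8.29 = 133.27 million.
Numerator = 8.29 + 2.16 + 2.38 = 12.83 million.
Denominator = 133.27 + 2.16 = 135.43 million.
Broad rate = 12.83 / 135.43 = 9.47%.
Headline unemployment rate = 8.29 / 133.27 = 6.22%.

Broad underutilization rate ≈ 9.47%; headline unemployment rate ≈ 6.22%.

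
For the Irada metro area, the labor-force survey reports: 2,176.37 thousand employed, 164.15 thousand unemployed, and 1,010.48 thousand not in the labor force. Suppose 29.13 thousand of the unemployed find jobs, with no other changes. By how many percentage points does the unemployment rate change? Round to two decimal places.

The unemployment rate changes by −1.24 percentage points.

Initially, labor force = 2,176.37 + 164.15 = 2,340.52 thousand, so u = 164.15/2,340.52 = 7.01%.
After the change, unemployed falls and employed rises by 29.13; labor force unchanged → E = 2,205.50, U = 135.02, labor force = 2,340.52 thousand.
New unemployment rate = 135.02 / 2,340.52 = 5.77%.
Change = 5.77% − 7.01% = −1.24 percentage points.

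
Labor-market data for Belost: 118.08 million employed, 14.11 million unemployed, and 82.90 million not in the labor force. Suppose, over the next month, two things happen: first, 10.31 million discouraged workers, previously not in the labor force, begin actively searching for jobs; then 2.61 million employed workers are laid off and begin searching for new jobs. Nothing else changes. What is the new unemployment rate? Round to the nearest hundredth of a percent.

Initially, labor force = 118.08 + 14.11 = 132.19 million, so u = 14.11/132.19 = 10.67%.
After the first change, unemployed and labor force both rise by 10.31 → E = 118.08, U = 24.42, labor force = 142.50 million.
After the second change, employed falls and unemployed rises by 2.61; labor force unchanged → E = 115.47, U = 27.03, labor force = 142.50 million.
New unemployment rate = 27.03 / 142.50 = 18.97%.

New unemployment rate ≈ 18.97%.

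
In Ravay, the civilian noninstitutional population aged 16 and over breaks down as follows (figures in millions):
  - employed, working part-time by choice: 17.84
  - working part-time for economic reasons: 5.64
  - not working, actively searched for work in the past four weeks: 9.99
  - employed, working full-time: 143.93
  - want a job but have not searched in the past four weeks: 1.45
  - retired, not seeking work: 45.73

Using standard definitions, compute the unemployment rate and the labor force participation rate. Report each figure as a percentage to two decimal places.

Employed = 17.84 + 5.64 + 143.93 = 167.41 million (anyone who worked, including part-time for economic reasons, counts as employed).
Unemployed = 9.99 million.
Labor force = 167.41 + 9.99 = 177.40 million.
Not in labor force = 1.45 + 45.73 = 47.18 million (those not working and not actively searching are outside the labor force — including those who want a job but have given up searching).
Civilian working-age population = 177.40 + 47.18 = 224.58 million.
Unemployment rate = 9.99 / 177.40 = 5.63%.
Labor force participation rate = 177.40 / 224.58 = 78.99%.

Unemployment rate ≈ 5.63%; labor force participation rate ≈ 78.99%.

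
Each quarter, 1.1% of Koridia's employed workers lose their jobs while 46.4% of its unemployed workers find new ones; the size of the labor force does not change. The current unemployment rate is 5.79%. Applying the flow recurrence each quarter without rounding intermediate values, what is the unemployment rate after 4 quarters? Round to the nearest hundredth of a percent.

With a fixed labor force, u_{t+1} = u_t + s·(1−u_t) − f·u_t = u_t·(1−s−f) + s.
Here 1−s−f = 0.525 and s = 0.011.
u_1 = 0.057900 × 0.525 + 0.011 = 0.041398.
u_2 = 0.041398 × 0.525 + 0.011 = 0.032734.
u_3 = 0.032734 × 0.525 + 0.011 = 0.028185.
u_4 = 0.028185 × 0.525 + 0.011 = 0.025797.

Unemployment rate after four quarters ≈ 2.58%.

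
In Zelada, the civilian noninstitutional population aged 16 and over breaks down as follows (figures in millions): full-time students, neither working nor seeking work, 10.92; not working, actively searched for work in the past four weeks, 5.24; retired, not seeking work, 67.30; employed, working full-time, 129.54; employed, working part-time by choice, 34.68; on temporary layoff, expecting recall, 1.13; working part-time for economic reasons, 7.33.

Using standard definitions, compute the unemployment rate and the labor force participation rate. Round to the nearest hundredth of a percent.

Unemployment rate ≈ 3.58%; labor force participation rate ≈ 69.46%.

Employed = 129.54 + 34.68 + 7.33 = 171.55 million (anyone who worked, including part-time for economic reasons, counts as employed).
Unemployed = 5.24 + 1.13 = 6.37 million (jobless and actively searching, or on temporary layoff).
Labor force = 171.55 + 6.37 = 177.92 million.
Not in labor force = 10.92 + 67.30 = 78.22 million (those not working and not actively searching are outside the labor force).
Civilian working-age population = 177.92 + 78.22 = 256.14 million.
Unemployment rate = 6.37 / 177.92 = 3.58%.
Labor force participation rate = 177.92 / 256.14 = 69.46%.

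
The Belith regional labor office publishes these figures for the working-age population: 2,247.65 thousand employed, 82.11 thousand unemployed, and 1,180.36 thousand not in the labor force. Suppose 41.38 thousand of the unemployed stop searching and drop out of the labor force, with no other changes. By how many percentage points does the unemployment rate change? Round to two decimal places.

The unemployment rate changes by −1.74 percentage points.

Initially, labor force = 2,247.65 + 82.11 = 2,329.76 thousand, so u = 82.11/2,329.76 = 3.52%.
After the change, unemployed and labor force both fall by 41.38 → E = 2,247.65, U = 40.73, labor force = 2,288.38 thousand.
New unemployment rate = 40.73 / 2,288.38 = 1.78%.
Change = 1.78% − 3.52% = −1.74 percentage points.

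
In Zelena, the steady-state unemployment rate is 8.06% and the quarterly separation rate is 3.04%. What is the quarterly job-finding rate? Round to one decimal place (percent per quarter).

Job-finding rate ≈ 34.7% per quarter.

From u* = s/(s+f): f = s·(1−u)/u.
f = 3.04 × (1 − 0.0806) / 0.0806 = 2.7950 / 0.0806 ≈ 34.7% per quarter.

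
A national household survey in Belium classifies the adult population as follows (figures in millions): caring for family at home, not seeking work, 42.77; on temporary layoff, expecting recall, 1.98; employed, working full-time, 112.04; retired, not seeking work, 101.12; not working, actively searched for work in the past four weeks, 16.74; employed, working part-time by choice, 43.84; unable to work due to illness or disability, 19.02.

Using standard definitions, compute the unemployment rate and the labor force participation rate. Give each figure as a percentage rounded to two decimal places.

Employed = 112.04 + 43.84 = 155.88 million.
Unemployed = 1.98 + 16.74 = 18.72 million (jobless and actively searching, or on temporary layoff).
Labor force = 155.88 + 18.72 = 174.60 million.
Not in labor force = 42.77 + 101.12 + 19.02 = 162.91 million (those not working and not actively searching are outside the labor force).
Civilian working-age population = 174.60 + 162.91 = 337.51 million.
Unemployment rate = 18.72 / 174.60 = 10.72%.
Labor force participation rate = 174.60 / 337.51 = 51.73%.

Unemployment rate ≈ 10.72%; labor force participation rate ≈ 51.73%.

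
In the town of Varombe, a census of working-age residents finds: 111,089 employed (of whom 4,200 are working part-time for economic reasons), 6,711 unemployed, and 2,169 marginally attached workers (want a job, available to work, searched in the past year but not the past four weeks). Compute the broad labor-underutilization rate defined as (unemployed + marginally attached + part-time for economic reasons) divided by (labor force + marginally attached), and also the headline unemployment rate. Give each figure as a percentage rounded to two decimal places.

Labor force = 111,089 + 6,711 = 117,800.
Numerator = 6,711 + 2,169 + 4,200 = 13,080.
Denominator = 117,800 + 2,169 = 119,969.
Broad rate = 13,080 / 119,969 = 10.90%.
Headline unemployment rate = 6,711 / 117,800 = 5.70%.

Broad underutilization rate ≈ 10.90%; headline unemployment rate ≈ 5.70%.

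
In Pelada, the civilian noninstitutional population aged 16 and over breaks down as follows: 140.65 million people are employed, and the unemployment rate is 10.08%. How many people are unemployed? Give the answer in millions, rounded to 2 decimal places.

About 15.77 million are unemployed.

Let U be the number unemployed. The labor force is E + U, and U/(E+U) = 0.1008.
So U = 0.1008 × 140.65 / (1 − 0.1008) = 14.1775 / 0.8992 ≈ 15.77 million.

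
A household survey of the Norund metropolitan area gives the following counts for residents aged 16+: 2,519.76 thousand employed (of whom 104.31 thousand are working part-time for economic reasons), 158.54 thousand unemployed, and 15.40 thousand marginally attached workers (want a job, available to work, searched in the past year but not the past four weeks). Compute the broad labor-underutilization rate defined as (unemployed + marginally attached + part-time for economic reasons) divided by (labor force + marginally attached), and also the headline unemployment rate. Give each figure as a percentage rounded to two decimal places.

Labor force = 2,519.76 + 158.54 = 2,678.30 thousand.
Numerator = 158.54 + 15.40 + 104.31 = 278.25 thousand.
Denominator = 2,678.30 + 15.40 = 2,693.70 thousand.
Broad rate = 278.25 / 2,693.70 = 10.33%.
Headline unemployment rate = 158.54 / 2,678.30 = 5.92%.

Broad underutilization rate ≈ 10.33%; headline unemployment rate ≈ 5.92%.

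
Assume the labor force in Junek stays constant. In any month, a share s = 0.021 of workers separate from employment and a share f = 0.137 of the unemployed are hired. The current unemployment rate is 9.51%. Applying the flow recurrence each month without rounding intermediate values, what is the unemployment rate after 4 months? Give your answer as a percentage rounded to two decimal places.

Unemployment rate after four months ≈ 11.39%.

With a fixed labor force, u_{t+1} = u_t + s·(1−u_t) − f·u_t = u_t·(1−s−f) + s.
Here 1−s−f = 0.842 and s = 0.021.
u_1 = 0.095100 × 0.842 + 0.021 = 0.101074.
u_2 = 0.101074 × 0.842 + 0.021 = 0.106104.
u_3 = 0.106104 × 0.842 + 0.021 = 0.110340.
u_4 = 0.110340 × 0.842 + 0.021 = 0.113906.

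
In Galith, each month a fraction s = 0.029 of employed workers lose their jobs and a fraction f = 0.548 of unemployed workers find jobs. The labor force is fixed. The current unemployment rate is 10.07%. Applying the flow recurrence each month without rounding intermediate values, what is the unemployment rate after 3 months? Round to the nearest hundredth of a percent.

Unemployment rate after three months ≈ 5.41%.

With a fixed labor force, u_{t+1} = u_t + s·(1−u_t) − f·u_t = u_t·(1−s−f) + s.
Here 1−s−f = 0.423 and s = 0.029.
u_1 = 0.100700 × 0.423 + 0.029 = 0.071596.
u_2 = 0.071596 × 0.423 + 0.029 = 0.059285.
u_3 = 0.059285 × 0.423 + 0.029 = 0.054078.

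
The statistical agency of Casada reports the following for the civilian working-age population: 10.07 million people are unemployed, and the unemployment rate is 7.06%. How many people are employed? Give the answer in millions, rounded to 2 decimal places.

Labor force = U / u = 10.07 / 0.0706 ≈ 142.63 million.
Employed = labor force − unemployed = 142.63 − 10.07 = 132.56 million.

About 132.56 million are employed.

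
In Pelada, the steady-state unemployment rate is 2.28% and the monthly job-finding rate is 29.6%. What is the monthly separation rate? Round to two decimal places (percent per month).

Separation rate ≈ 0.69% per month.

From u* = s/(s+f): s = u·f/(1−u).
s = 0.0228 × 29.6 / (1 − 0.0228) = 0.6749 / 0.9772 ≈ 0.69% per month.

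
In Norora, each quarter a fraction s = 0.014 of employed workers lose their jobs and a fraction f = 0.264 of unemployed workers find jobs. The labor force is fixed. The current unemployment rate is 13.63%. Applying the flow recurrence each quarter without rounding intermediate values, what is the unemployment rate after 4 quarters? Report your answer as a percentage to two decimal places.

With a fixed labor force, u_{t+1} = u_t + s·(1−u_t) − f·u_t = u_t·(1−s−f) + s.
Here 1−s−f = 0.722 and s = 0.014.
u_1 = 0.136300 × 0.722 + 0.014 = 0.112409.
u_2 = 0.112409 × 0.722 + 0.014 = 0.095159.
u_3 = 0.095159 × 0.722 + 0.014 = 0.082705.
u_4 = 0.082705 × 0.722 + 0.014 = 0.073713.

Unemployment rate after four quarters ≈ 7.37%.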